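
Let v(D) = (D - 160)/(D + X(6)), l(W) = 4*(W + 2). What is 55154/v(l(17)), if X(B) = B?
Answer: -1130657/21 ≈ -53841.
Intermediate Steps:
l(W) = 8 + 4*W (l(W) = 4*(2 + W) = 8 + 4*W)
v(D) = (-160 + D)/(6 + D) (v(D) = (D - 160)/(D + 6) = (-160 + D)/(6 + D))
55154/v(l(17)) = 55154/(((-160 + (8 + 4*17))/(6 + (8 + 4*17)))) = 55154/(((-160 + (8 + 68))/(6 + (8 + 68)))) = 55154/(((-160 + 76)/(6 + 76))) = 55154/((-84/82)) = 55154/(((1/82)*(-84))) = 55154/(-42/41) = 55154*(-41/42) = -1130657/21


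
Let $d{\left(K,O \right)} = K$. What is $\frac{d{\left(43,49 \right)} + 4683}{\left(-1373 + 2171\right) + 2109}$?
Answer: $\frac{278}{171} \approx 1.6257$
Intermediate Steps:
$\frac{d{\left(43,49 \right)} + 4683}{\left(-1373 + 2171\right) + 2109} = \frac{43 + 4683}{\left(-1373 + 2171\right) + 2109} = \frac{4726}{798 + 2109} = \frac{4726}{2907} = 4726 \cdot \frac{1}{2907} = \frac{278}{171}$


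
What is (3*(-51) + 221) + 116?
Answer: 184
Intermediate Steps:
(3*(-51) + 221) + 116 = (-153 + 221) + 116 = 68 + 116 = 184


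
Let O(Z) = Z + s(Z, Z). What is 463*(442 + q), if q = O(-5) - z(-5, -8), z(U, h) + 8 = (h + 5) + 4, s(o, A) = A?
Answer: 203257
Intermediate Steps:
O(Z) = 2*Z (O(Z) = Z + Z = 2*Z)
z(U, h) = 1 + h (z(U, h) = -8 + ((h + 5) + 4) = -8 + ((5 + h) + 4) = -8 + (9 + h) = 1 + h)
q = -3 (q = 2*(-5) - (1 - 8) = -10 - 1*(-7) = -10 + 7 = -3)
463*(442 + q) = 463*(442 - 3) = 463*439 = 203257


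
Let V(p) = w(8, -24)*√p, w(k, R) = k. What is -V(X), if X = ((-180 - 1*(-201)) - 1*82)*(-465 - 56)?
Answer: -8*√31781 ≈ -1426.2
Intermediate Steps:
X = 31781 (X = ((-180 + 201) - 82)*(-521) = (21 - 82)*(-521) = -61*(-521) = 31781)
V(p) = 8*√p
-V(X) = -8*√31781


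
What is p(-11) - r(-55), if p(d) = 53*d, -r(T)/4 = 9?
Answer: -547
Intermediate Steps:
r(T) = -36 (r(T) = -4*9 = -36)
p(-11) - r(-55) = 53*(-11) - 1*(-36) = -583 + 36 = -547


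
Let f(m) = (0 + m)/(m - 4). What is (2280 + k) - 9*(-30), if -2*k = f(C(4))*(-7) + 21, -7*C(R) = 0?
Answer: 5079/2 ≈ 2539.5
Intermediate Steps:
C(R) = 0 (C(R) = -⅐*0 = 0)
f(m) = m/(-4 + m)
k = -21/2 (k = -((0/(-4 + 0))*(-7) + 21)/2 = -((0/(-4))*(-7) + 21)/2 = -((0*(-¼))*(-7) + 21)/2 = -(0*(-7) + 21)/2 = -(0 + 21)/2 = -½*21 = -21/2 ≈ -10.500)
(2280 + k) - 9*(-30) = (2280 - 21/2) - 9*(-30) = 4539/2 + 270 = 5079/2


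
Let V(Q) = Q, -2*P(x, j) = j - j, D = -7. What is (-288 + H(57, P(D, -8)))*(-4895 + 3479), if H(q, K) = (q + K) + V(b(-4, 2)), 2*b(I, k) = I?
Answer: 329928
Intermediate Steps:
b(I, k) = I/2
P(x, j) = 0 (P(x, j) = -(j - j)/2 = -1/2*0 = 0)
H(q, K) = -2 + K + q (H(q, K) = (q + K) + (1/2)*(-4) = (K + q) - 2 = -2 + K + q)
(-288 + H(57, P(D, -8)))*(-4895 + 3479) = (-288 + (-2 + 0 + 57))*(-4895 + 3479) = (-288 + 55)*(-1416) = -233*(-1416) = 329928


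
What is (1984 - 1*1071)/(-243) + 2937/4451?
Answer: -3350072/1081593 ≈ -3.0974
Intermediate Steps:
(1984 - 1*1071)/(-243) + 2937/4451 = (1984 - 1071)*(-1/243) + 2937*(1/4451) = 913*(-1/243) + 2937/4451 = -913/243 + 2937/4451 = -3350072/1081593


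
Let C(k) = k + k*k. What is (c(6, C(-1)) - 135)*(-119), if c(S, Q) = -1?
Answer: 16184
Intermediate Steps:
C(k) = k + k²
(c(6, C(-1)) - 135)*(-119) = (-1 - 135)*(-119) = -136*(-119) = 16184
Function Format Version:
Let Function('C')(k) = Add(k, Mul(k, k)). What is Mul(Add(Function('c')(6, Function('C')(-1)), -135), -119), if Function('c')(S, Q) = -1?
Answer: 16184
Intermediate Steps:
Function('C')(k) = Add(k, Pow(k, 2))
Mul(Add(Function('c')(6, Function('C')(-1)), -135), -119) = Mul(Add(-1, -135), -119) = Mul(-136, -119) = 16184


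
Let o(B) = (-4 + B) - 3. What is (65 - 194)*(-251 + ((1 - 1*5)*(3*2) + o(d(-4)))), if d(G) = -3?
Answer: 36765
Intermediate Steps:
o(B) = -7 + B
(65 - 194)*(-251 + ((1 - 1*5)*(3*2) + o(d(-4)))) = (65 - 194)*(-251 + ((1 - 1*5)*(3*2) + (-7 - 3))) = -129*(-251 + ((1 - 5)*6 - 10)) = -129*(-251 + (-4*6 - 10)) = -129*(-251 + (-24 - 10)) = -129*(-251 - 34) = -129*(-285) = 36765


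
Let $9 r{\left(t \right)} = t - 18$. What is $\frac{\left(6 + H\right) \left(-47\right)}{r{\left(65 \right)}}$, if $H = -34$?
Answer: $252$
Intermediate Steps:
$r{\left(t \right)} = -2 + \frac{t}{9}$ ($r{\left(t \right)} = \frac{t - 18}{9} = \frac{-18 + t}{9} = -2 + \frac{t}{9}$)
$\frac{\left(6 + H\right) \left(-47\right)}{r{\left(65 \right)}} = \frac{\left(6 - 34\right) \left(-47\right)}{-2 + \frac{1}{9} \cdot 65} = \frac{\left(-28\right) \left(-47\right)}{-2 + \frac{65}{9}} = \frac{1316}{\frac{47}{9}} = 1316 \cdot \frac{9}{47} = 252$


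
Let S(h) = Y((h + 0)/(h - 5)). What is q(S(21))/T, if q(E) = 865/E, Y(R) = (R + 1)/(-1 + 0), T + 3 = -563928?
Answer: 13840/20865447 ≈ 0.00066330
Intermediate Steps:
T = -563931 (T = -3 - 563928 = -563931)
Y(R) = -1 - R (Y(R) = (1 + R)/(-1) = (1 + R)*(-1) = -1 - R)
S(h) = -1 - h/(-5 + h) (S(h) = -1 - (h + 0)/(h - 5) = -1 - h/(-5 + h))
q(S(21))/T = (865/(((5 - 2*21)/(-5 + 21))))/(-563931) = (865/(((5 - 42)/16)))*(-1/563931) = (865/(((1/16)*(-37))))*(-1/563931) = (865/(-37/16))*(-1/563931) = (865*(-16/37))*(-1/563931) = -13840/37*(-1/563931) = 13840/20865447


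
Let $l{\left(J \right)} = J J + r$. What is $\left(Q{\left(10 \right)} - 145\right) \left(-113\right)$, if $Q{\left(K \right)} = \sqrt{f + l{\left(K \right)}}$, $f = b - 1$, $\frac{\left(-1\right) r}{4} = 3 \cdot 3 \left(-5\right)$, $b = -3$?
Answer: $16385 - 226 \sqrt{69} \approx 14508.0$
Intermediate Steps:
$r = 180$ ($r = - 4 \cdot 3 \cdot 3 \left(-5\right) = - 4 \cdot 9 \left(-5\right) = \left(-4\right) \left(-45\right) = 180$)
$l{\left(J \right)} = 180 + J^{2}$ ($l{\left(J \right)} = J J + 180 = J^{2} + 180 = 180 + J^{2}$)
$f = -4$ ($f = -3 - 1 = -4$)
$Q{\left(K \right)} = \sqrt{176 + K^{2}}$ ($Q{\left(K \right)} = \sqrt{-4 + \left(180 + K^{2}\right)} = \sqrt{176 + K^{2}}$)
$\left(Q{\left(10 \right)} - 145\right) \left(-113\right) = \left(\sqrt{176 + 10^{2}} - 145\right) \left(-113\right) = \left(\sqrt{176 + 100} - 145\right) \left(-113\right) = \left(\sqrt{276} - 145\right) \left(-113\right) = \left(2 \sqrt{69} - 145\right) \left(-113\right) = \left(-145 + 2 \sqrt{69}\right) \left(-113\right) = 16385 - 226 \sqrt{69}$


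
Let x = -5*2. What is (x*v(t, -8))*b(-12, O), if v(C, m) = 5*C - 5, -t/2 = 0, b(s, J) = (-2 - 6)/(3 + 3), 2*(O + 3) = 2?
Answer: -200/3 ≈ -66.667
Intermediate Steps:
O = -2 (O = -3 + (½)*2 = -3 + 1 = -2)
b(s, J) = -4/3 (b(s, J) = -8/6 = -8*⅙ = -4/3)
t = 0 (t = -2*0 = 0)
v(C, m) = -5 + 5*C
x = -10
(x*v(t, -8))*b(-12, O) = -10*(-5 + 5*0)*(-4/3) = -10*(-5 + 0)*(-4/3) = -10*(-5)*(-4/3) = 50*(-4/3) = -200/3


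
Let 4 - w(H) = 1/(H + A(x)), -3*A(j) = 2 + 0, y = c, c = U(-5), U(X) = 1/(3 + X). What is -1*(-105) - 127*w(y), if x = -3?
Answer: -3583/7 ≈ -511.86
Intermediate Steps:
c = -½ (c = 1/(3 - 5) = 1/(-2) = -½ ≈ -0.50000)
y = -½ ≈ -0.50000
A(j) = -⅔ (A(j) = -(2 + 0)/3 = -⅓*2 = -⅔)
w(H) = 4 - 1/(-⅔ + H) (w(H) = 4 - 1/(H - ⅔) = 4 - 1/(-⅔ + H))
-1*(-105) - 127*w(y) = -1*(-105) - 127*(-11 + 12*(-½))/(-2 + 3*(-½)) = 105 - 127*(-11 - 6)/(-2 - 3/2) = 105 - 127*(-17)/(-7/2) = 105 - (-254)*(-17)/7 = 105 - 127*34/7 = 105 - 4318/7 = -3583/7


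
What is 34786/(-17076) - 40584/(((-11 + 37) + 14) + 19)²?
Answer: -407051225/29720778 ≈ -13.696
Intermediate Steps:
34786/(-17076) - 40584/(((-11 + 37) + 14) + 19)² = 34786*(-1/17076) - 40584/((26 + 14) + 19)² = -17393/8538 - 40584/(40 + 19)² = -17393/8538 - 40584/(59²) = -17393/8538 - 40584/3481 = -407051225/29720778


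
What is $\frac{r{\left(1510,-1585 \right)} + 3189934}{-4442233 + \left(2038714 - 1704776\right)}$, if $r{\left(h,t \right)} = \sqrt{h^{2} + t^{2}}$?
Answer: $- \frac{3189934}{4108295} - \frac{\sqrt{191693}}{821659} \approx -0.77699$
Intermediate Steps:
$\frac{r{\left(1510,-1585 \right)} + 3189934}{-4442233 + \left(2038714 - 1704776\right)} = \frac{\sqrt{1510^{2} + \left(-1585\right)^{2}} + 3189934}{-4442233 + \left(2038714 - 1704776\right)} = \frac{\sqrt{2280100 + 2512225} + 3189934}{-4442233 + 333938} = \frac{\sqrt{4792325} + 3189934}{-4108295} = \left(5 \sqrt{191693} + 3189934\right) \left(- \frac{1}{4108295}\right) = \left(3189934 + 5 \sqrt{191693}\right) \left(- \frac{1}{4108295}\right) = - \frac{3189934}{4108295} - \frac{\sqrt{191693}}{821659}$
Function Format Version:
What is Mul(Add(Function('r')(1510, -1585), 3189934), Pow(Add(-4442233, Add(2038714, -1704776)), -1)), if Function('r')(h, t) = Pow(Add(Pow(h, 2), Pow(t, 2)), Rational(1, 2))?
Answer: Add(Rational(-3189934, 4108295), Mul(Rational(-1, 821659), Pow(191693, Rational(1, 2)))) ≈ -0.77699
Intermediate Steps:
Mul(Add(Function('r')(1510, -1585), 3189934), Pow(Add(-4442233, Add(2038714, -1704776)), -1)) = Mul(Add(Pow(Add(Pow(1510, 2), Pow(-1585, 2)), Rational(1, 2)), 3189934), Pow(Add(-4442233, Add(2038714, -1704776)), -1)) = Mul(Add(Pow(Add(2280100, 2512225), Rational(1, 2)), 3189934), Pow(Add(-4442233, 333938), -1)) = Mul(Add(Pow(4792325, Rational(1, 2)), 3189934), Pow(-4108295, -1)) = Mul(Add(Mul(5, Pow(191693, Rational(1, 2))), 3189934), Rational(-1, 4108295)) = Mul(Add(3189934, Mul(5, Pow(191693, Rational(1, 2)))), Rational(-1, 4108295)) = Add(Rational(-3189934, 4108295), Mul(Rational(-1, 821659), Pow(191693, Rational(1, 2))))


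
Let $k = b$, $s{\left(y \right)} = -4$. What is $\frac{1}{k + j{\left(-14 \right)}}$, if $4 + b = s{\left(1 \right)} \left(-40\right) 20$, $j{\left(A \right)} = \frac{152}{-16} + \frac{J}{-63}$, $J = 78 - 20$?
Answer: $\frac{126}{401383} \approx 0.00031391$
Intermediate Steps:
$J = 58$
$j{\left(A \right)} = - \frac{1313}{126}$ ($j{\left(A \right)} = \frac{152}{-16} + \frac{58}{-63} = 152 \left(- \frac{1}{16}\right) + 58 \left(- \frac{1}{63}\right) = - \frac{19}{2} - \frac{58}{63} = - \frac{1313}{126}$)
$b = 3196$ ($b = -4 + \left(-4\right) \left(-40\right) 20 = -4 + 160 \cdot 20 = -4 + 3200 = 3196$)
$k = 3196$
$\frac{1}{k + j{\left(-14 \right)}} = \frac{1}{3196 - \frac{1313}{126}} = \frac{1}{\frac{401383}{126}} = \frac{126}{401383}$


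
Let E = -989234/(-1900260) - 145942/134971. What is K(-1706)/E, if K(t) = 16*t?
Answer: 3500438937094080/71904921353 ≈ 48682.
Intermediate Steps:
E = -71904921353/128239996230 (E = -989234*(-1/1900260) - 145942*1/134971 = 494617/950130 - 145942/134971 = -71904921353/128239996230 ≈ -0.56071)
K(-1706)/E = (16*(-1706))/(-71904921353/128239996230) = -27296*(-128239996230/71904921353) = 3500438937094080/71904921353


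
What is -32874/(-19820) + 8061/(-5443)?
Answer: 9582081/53940130 ≈ 0.17764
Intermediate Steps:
-32874/(-19820) + 8061/(-5443) = -32874*(-1/19820) + 8061*(-1/5443) = 16437/9910 - 8061/5443 = 9582081/53940130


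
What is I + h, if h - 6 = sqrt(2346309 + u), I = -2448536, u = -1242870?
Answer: -2448530 + sqrt(1103439) ≈ -2.4475e+6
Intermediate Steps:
h = 6 + sqrt(1103439) (h = 6 + sqrt(2346309 - 1242870) = 6 + sqrt(1103439) ≈ 1056.4)
I + h = -2448536 + (6 + sqrt(1103439)) = -2448530 + sqrt(1103439)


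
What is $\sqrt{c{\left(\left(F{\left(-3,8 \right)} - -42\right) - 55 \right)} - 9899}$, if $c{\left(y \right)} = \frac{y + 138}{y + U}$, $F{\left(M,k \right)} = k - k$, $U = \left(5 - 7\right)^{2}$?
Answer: $\frac{8 i \sqrt{1394}}{3} \approx 99.563 i$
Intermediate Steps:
$U = 4$ ($U = \left(-2\right)^{2} = 4$)
$F{\left(M,k \right)} = 0$
$c{\left(y \right)} = \frac{138 + y}{4 + y}$ ($c{\left(y \right)} = \frac{y + 138}{y + 4} = \frac{138 + y}{4 + y}$)
$\sqrt{c{\left(\left(F{\left(-3,8 \right)} - -42\right) - 55 \right)} - 9899} = \sqrt{\frac{138 + \left(\left(0 - -42\right) - 55\right)}{4 + \left(\left(0 - -42\right) - 55\right)} - 9899} = \sqrt{\frac{138 + \left(\left(0 + 42\right) - 55\right)}{4 + \left(\left(0 + 42\right) - 55\right)} - 9899} = \sqrt{\frac{138 + \left(42 - 55\right)}{4 + \left(42 - 55\right)} - 9899} = \sqrt{\frac{138 - 13}{4 - 13} - 9899} = \sqrt{\frac{1}{-9} \cdot 125 - 9899} = \sqrt{\left(- \frac{1}{9}\right) 125 - 9899} = \sqrt{- \frac{125}{9} - 9899} = \sqrt{- \frac{89216}{9}} = \frac{8 i \sqrt{1394}}{3}$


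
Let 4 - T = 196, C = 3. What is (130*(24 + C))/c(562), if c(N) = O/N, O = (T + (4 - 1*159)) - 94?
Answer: -219180/49 ≈ -4473.1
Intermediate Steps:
T = -192 (T = 4 - 1*196 = 4 - 196 = -192)
O = -441 (O = (-192 + (4 - 1*159)) - 94 = (-192 + (4 - 159)) - 94 = (-192 - 155) - 94 = -347 - 94 = -441)
c(N) = -441/N
(130*(24 + C))/c(562) = (130*(24 + 3))/((-441/562)) = (130*27)/((-441*1/562)) = 3510/(-441/562) = 3510*(-562/441) = -219180/49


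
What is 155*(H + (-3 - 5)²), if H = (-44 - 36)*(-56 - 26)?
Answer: 1026720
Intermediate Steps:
H = 6560 (H = -80*(-82) = 6560)
155*(H + (-3 - 5)²) = 155*(6560 + (-3 - 5)²) = 155*(6560 + (-8)²) = 155*(6560 + 64) = 155*6624 = 1026720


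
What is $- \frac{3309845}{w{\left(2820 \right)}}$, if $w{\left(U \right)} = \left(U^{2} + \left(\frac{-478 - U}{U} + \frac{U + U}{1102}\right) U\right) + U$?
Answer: $- \frac{1823724595}{4389461422} \approx -0.41548$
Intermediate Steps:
$w{\left(U \right)} = U + U^{2} + U \left(\frac{U}{551} + \frac{-478 - U}{U}\right)$ ($w{\left(U \right)} = \left(U^{2} + \left(\frac{-478 - U}{U} + 2 U \frac{1}{1102}\right) U\right) + U = \left(U^{2} + \left(\frac{-478 - U}{U} + \frac{U}{551}\right) U\right) + U = \left(U^{2} + \left(\frac{U}{551} + \frac{-478 - U}{U}\right) U\right) + U = \left(U^{2} + U \left(\frac{U}{551} + \frac{-478 - U}{U}\right)\right) + U = U + U^{2} + U \left(\frac{U}{551} + \frac{-478 - U}{U}\right)$)
$- \frac{3309845}{w{\left(2820 \right)}} = - \frac{3309845}{-478 + \frac{552 \cdot 2820^{2}}{551}} = - \frac{3309845}{-478 + \frac{552}{551} \cdot 7952400} = - \frac{3309845}{-478 + \frac{4389724800}{551}} = - \frac{3309845}{\frac{4389461422}{551}} = \left(-3309845\right) \frac{551}{4389461422} = - \frac{1823724595}{4389461422}$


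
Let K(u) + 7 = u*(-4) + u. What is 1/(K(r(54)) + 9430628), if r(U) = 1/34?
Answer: 34/320641111 ≈ 1.0604e-7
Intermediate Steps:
r(U) = 1/34
K(u) = -7 - 3*u (K(u) = -7 + (u*(-4) + u) = -7 + (-4*u + u) = -7 - 3*u)
1/(K(r(54)) + 9430628) = 1/((-7 - 3*1/34) + 9430628) = 1/((-7 - 3/34) + 9430628) = 1/(-241/34 + 9430628) = 1/(320641111/34) = 34/320641111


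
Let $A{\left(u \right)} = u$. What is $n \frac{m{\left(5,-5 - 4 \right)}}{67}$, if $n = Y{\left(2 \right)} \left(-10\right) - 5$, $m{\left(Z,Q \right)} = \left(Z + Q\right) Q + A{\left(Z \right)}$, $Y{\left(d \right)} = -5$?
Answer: $\frac{1845}{67} \approx 27.537$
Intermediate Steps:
$m{\left(Z,Q \right)} = Z + Q \left(Q + Z\right)$ ($m{\left(Z,Q \right)} = \left(Z + Q\right) Q + Z = \left(Q + Z\right) Q + Z = Q \left(Q + Z\right) + Z = Z + Q \left(Q + Z\right)$)
$n = 45$ ($n = \left(-5\right) \left(-10\right) - 5 = 50 - 5 = 45$)
$n \frac{m{\left(5,-5 - 4 \right)}}{67} = 45 \frac{5 + \left(-5 - 4\right)^{2} + \left(-5 - 4\right) 5}{67} = 45 \left(5 + \left(-9\right)^{2} - 45\right) \frac{1}{67} = 45 \left(5 + 81 - 45\right) \frac{1}{67} = 45 \cdot 41 \cdot \frac{1}{67} = 45 \cdot \frac{41}{67} = \frac{1845}{67}$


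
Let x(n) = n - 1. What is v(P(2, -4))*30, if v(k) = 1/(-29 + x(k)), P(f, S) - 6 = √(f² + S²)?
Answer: -180/139 - 15*√5/139 ≈ -1.5363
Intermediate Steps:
P(f, S) = 6 + √(S² + f²) (P(f, S) = 6 + √(f² + S²) = 6 + √(S² + f²))
x(n) = -1 + n
v(k) = 1/(-30 + k) (v(k) = 1/(-29 + (-1 + k)) = 1/(-30 + k))
v(P(2, -4))*30 = 30/(-30 + (6 + √((-4)² + 2²))) = 30/(-30 + (6 + √(16 + 4))) = 30/(-30 + (6 + √20)) = 30/(-30 + (6 + 2*√5)) = 30/(-24 + 2*√5)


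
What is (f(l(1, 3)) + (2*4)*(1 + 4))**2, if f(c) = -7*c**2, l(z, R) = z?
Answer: 1089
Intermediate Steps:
(f(l(1, 3)) + (2*4)*(1 + 4))**2 = (-7*1**2 + (2*4)*(1 + 4))**2 = (-7*1 + 8*5)**2 = (-7 + 40)**2 = 33**2 = 1089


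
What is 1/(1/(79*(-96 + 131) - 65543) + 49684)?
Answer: 62778/3119062151 ≈ 2.0127e-5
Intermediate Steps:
1/(1/(79*(-96 + 131) - 65543) + 49684) = 1/(1/(79*35 - 65543) + 49684) = 1/(1/(2765 - 65543) + 49684) = 1/(1/(-62778) + 49684) = 1/(-1/62778 + 49684) = 1/(3119062151/62778) = 62778/3119062151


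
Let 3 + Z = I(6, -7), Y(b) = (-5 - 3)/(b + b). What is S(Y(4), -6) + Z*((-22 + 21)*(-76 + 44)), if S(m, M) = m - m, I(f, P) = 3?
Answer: 0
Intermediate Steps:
Y(b) = -4/b (Y(b) = -8*1/(2*b) = -4/b)
Z = 0 (Z = -3 + 3 = 0)
S(m, M) = 0
S(Y(4), -6) + Z*((-22 + 21)*(-76 + 44)) = 0 + 0*((-22 + 21)*(-76 + 44)) = 0 + 0*(-1*(-32)) = 0 + 0*32 = 0 + 0 = 0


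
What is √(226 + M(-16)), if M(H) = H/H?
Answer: √227 ≈ 15.067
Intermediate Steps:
M(H) = 1
√(226 + M(-16)) = √(226 + 1) = √227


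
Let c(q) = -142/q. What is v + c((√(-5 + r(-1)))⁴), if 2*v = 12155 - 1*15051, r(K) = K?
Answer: -26135/18 ≈ -1451.9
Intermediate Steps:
v = -1448 (v = (12155 - 1*15051)/2 = (12155 - 15051)/2 = (½)*(-2896) = -1448)
v + c((√(-5 + r(-1)))⁴) = -1448 - 142/(-5 - 1)² = -1448 - 142/((√(-6))⁴) = -1448 - 142/((I*√6)⁴) = -1448 - 142/36 = -1448 - 142*1/36 = -1448 - 71/18 = -26135/18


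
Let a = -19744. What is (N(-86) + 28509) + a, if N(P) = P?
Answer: 8679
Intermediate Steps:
(N(-86) + 28509) + a = (-86 + 28509) - 19744 = 28423 - 19744 = 8679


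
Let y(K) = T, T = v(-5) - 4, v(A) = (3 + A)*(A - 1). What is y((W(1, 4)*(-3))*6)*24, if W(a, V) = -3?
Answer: 192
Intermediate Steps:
v(A) = (-1 + A)*(3 + A) (v(A) = (3 + A)*(-1 + A) = (-1 + A)*(3 + A))
T = 8 (T = (-3 + (-5)² + 2*(-5)) - 4 = (-3 + 25 - 10) - 4 = 12 - 4 = 8)
y(K) = 8
y((W(1, 4)*(-3))*6)*24 = 8*24 = 192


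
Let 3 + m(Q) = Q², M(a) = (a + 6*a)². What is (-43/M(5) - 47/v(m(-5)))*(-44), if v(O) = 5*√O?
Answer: 1892/1225 + 94*√22/5 ≈ 89.724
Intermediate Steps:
M(a) = 49*a² (M(a) = (7*a)² = 49*a²)
m(Q) = -3 + Q²
(-43/M(5) - 47/v(m(-5)))*(-44) = (-43/(49*5²) - 47*1/(5*√(-3 + (-5)²)))*(-44) = (-43/(49*25) - 47*1/(5*√(-3 + 25)))*(-44) = (-43/1225 - 47*√22/110)*(-44) = 1892/1225 + 94*√22/5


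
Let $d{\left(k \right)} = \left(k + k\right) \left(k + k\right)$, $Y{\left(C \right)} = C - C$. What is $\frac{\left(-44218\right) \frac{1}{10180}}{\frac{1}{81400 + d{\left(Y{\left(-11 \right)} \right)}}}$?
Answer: $- \frac{179967260}{509} \approx -3.5357 \cdot 10^{5}$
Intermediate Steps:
$Y{\left(C \right)} = 0$
$d{\left(k \right)} = 4 k^{2}$ ($d{\left(k \right)} = 2 k 2 k = 4 k^{2}$)
$\frac{\left(-44218\right) \frac{1}{10180}}{\frac{1}{81400 + d{\left(Y{\left(-11 \right)} \right)}}} = \frac{\left(-44218\right) \frac{1}{10180}}{\frac{1}{81400 + 4 \cdot 0^{2}}} = \frac{\left(-44218\right) \frac{1}{10180}}{\frac{1}{81400 + 4 \cdot 0}} = - \frac{22109}{5090 \frac{1}{81400 + 0}} = - \frac{22109}{5090 \cdot \frac{1}{81400}} = - \frac{22109 \frac{1}{\frac{1}{81400}}}{5090} = \left(- \frac{22109}{5090}\right) 81400 = - \frac{179967260}{509}$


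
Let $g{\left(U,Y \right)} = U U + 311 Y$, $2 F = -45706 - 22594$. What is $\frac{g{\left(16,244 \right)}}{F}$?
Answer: $- \frac{7614}{3415} \approx -2.2296$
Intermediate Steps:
$F = -34150$ ($F = \frac{-45706 - 22594}{2} = \frac{1}{2} \left(-68300\right) = -34150$)
$g{\left(U,Y \right)} = U^{2} + 311 Y$
$\frac{g{\left(16,244 \right)}}{F} = \frac{16^{2} + 311 \cdot 244}{-34150} = \left(256 + 75884\right) \left(- \frac{1}{34150}\right) = 76140 \left(- \frac{1}{34150}\right) = - \frac{7614}{3415}$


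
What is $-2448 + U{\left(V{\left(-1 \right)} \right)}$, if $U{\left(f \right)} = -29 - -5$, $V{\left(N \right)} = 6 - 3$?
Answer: $-2472$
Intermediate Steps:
$V{\left(N \right)} = 3$
$U{\left(f \right)} = -24$ ($U{\left(f \right)} = -29 + 5 = -24$)
$-2448 + U{\left(V{\left(-1 \right)} \right)} = -2448 - 24 = -2472$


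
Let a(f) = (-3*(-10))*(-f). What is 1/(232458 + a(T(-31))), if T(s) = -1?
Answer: 1/232488 ≈ 4.3013e-6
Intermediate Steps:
a(f) = -30*f (a(f) = 30*(-f) = -30*f)
1/(232458 + a(T(-31))) = 1/(232458 - 30*(-1)) = 1/(232458 + 30) = 1/232488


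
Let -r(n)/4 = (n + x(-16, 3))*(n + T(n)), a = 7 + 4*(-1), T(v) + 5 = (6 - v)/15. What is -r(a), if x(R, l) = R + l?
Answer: 72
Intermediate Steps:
T(v) = -23/5 - v/15 (T(v) = -5 + (6 - v)/15 = -5 + (6 - v)*(1/15) = -5 + (2/5 - v/15) = -23/5 - v/15)
a = 3 (a = 7 - 4 = 3)
r(n) = -4*(-13 + n)*(-23/5 + 14*n/15) (r(n) = -4*(n + (-16 + 3))*(n + (-23/5 - n/15)) = -4*(n - 13)*(-23/5 + 14*n/15) = -4*(-13 + n)*(-23/5 + 14*n/15))
-r(a) = -(-1196/5 - 56/15*3**2 + (1004/15)*3) = -(-1196/5 - 56/15*9 + 1004/5) = -(-1196/5 - 168/5 + 1004/5) = -1*(-72) = 72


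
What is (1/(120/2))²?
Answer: 1/3600 ≈ 0.00027778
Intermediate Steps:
(1/(120/2))² = (1/(120*(½)))² = (1/60)² = 1/3600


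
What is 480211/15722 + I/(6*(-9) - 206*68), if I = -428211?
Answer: 3371265106/55270691 ≈ 60.996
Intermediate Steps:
480211/15722 + I/(6*(-9) - 206*68) = 480211/15722 - 428211/(6*(-9) - 206*68) = 480211*(1/15722) - 428211/(-54 - 14008) = 480211/15722 - 428211/(-14062) = 480211/15722 - 428211*(-1/14062) = 480211/15722 + 428211/14062 = 3371265106/55270691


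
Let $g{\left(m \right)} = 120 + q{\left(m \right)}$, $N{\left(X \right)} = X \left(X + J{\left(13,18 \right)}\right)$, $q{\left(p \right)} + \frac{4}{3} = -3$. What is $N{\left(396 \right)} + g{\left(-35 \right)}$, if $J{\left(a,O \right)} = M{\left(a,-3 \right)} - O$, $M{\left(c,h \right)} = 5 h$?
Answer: $\frac{431591}{3} \approx 1.4386 \cdot 10^{5}$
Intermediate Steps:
$J{\left(a,O \right)} = -15 - O$ ($J{\left(a,O \right)} = 5 \left(-3\right) - O = -15 - O$)
$q{\left(p \right)} = - \frac{13}{3}$ ($q{\left(p \right)} = - \frac{4}{3} - 3 = - \frac{13}{3}$)
$N{\left(X \right)} = X \left(-33 + X\right)$ ($N{\left(X \right)} = X \left(X - 33\right) = X \left(-33 + X\right)$)
$g{\left(m \right)} = \frac{347}{3}$ ($g{\left(m \right)} = 120 - \frac{13}{3} = \frac{347}{3}$)
$N{\left(396 \right)} + g{\left(-35 \right)} = 396 \left(-33 + 396\right) + \frac{347}{3} = 396 \cdot 363 + \frac{347}{3} = 143748 + \frac{347}{3} = \frac{431591}{3}$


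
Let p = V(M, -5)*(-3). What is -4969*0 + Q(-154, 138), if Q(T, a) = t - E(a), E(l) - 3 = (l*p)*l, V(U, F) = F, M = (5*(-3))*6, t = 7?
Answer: -285656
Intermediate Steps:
M = -90 (M = -15*6 = -90)
p = 15 (p = -5*(-3) = 15)
E(l) = 3 + 15*l² (E(l) = 3 + (l*15)*l = 3 + (15*l)*l = 3 + 15*l²)
Q(T, a) = 4 - 15*a² (Q(T, a) = 7 - (3 + 15*a²) = 7 + (-3 - 15*a²) = 4 - 15*a²)
-4969*0 + Q(-154, 138) = -4969*0 + (4 - 15*138²) = 0 + (4 - 15*19044) = 0 + (4 - 285660) = 0 - 285656 = -285656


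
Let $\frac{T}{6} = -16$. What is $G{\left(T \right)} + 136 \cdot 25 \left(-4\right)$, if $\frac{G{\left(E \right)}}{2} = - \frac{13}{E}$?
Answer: $- \frac{652787}{48} \approx -13600.0$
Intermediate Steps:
$T = -96$ ($T = 6 \left(-16\right) = -96$)
$G{\left(E \right)} = - \frac{26}{E}$ ($G{\left(E \right)} = 2 \left(- \frac{13}{E}\right) = - \frac{26}{E}$)
$G{\left(T \right)} + 136 \cdot 25 \left(-4\right) = - \frac{26}{-96} + 136 \cdot 25 \left(-4\right) = \left(-26\right) \left(- \frac{1}{96}\right) + 136 \left(-100\right) = \frac{13}{48} - 13600 = - \frac{652787}{48}$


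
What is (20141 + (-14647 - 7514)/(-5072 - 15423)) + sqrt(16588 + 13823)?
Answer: 412811956/20495 + 3*sqrt(3379) ≈ 20316.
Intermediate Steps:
(20141 + (-14647 - 7514)/(-5072 - 15423)) + sqrt(16588 + 13823) = (20141 - 22161/(-20495)) + sqrt(30411) = (20141 - 22161*(-1/20495)) + 3*sqrt(3379) = (20141 + 22161/20495) + 3*sqrt(3379) = 412811956/20495 + 3*sqrt(3379)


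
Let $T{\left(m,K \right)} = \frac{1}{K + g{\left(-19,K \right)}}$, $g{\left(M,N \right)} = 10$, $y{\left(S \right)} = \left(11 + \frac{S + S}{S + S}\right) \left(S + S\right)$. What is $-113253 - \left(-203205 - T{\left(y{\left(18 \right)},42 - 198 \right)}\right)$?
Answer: $\frac{13132991}{146} \approx 89952.0$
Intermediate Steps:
$y{\left(S \right)} = 24 S$ ($y{\left(S \right)} = \left(11 + \frac{2 S}{2 S}\right) 2 S = \left(11 + 2 S \frac{1}{2 S}\right) 2 S = \left(11 + 1\right) 2 S = 12 \cdot 2 S = 24 S$)
$T{\left(m,K \right)} = \frac{1}{10 + K}$ ($T{\left(m,K \right)} = \frac{1}{K + 10} = \frac{1}{10 + K}$)
$-113253 - \left(-203205 - T{\left(y{\left(18 \right)},42 - 198 \right)}\right) = -113253 - \left(-203205 - \frac{1}{10 + \left(42 - 198\right)}\right) = -113253 - \left(-203205 - \frac{1}{10 - 156}\right) = -113253 - \left(-203205 - \frac{1}{-146}\right) = -113253 - \left(-203205 - - \frac{1}{146}\right) = -113253 - \left(-203205 + \frac{1}{146}\right) = -113253 - - \frac{29667929}{146} = -113253 + \frac{29667929}{146} = \frac{13132991}{146}$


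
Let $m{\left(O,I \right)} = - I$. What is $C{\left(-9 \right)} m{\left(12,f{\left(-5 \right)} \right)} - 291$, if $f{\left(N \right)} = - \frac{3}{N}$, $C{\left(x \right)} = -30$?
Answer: $-273$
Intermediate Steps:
$C{\left(-9 \right)} m{\left(12,f{\left(-5 \right)} \right)} - 291 = - 30 \left(- \frac{-3}{-5}\right) - 291 = - 30 \left(- \frac{\left(-3\right) \left(-1\right)}{5}\right) - 291 = - 30 \left(\left(-1\right) \frac{3}{5}\right) - 291 = \left(-30\right) \left(- \frac{3}{5}\right) - 291 = 18 - 291 = -273$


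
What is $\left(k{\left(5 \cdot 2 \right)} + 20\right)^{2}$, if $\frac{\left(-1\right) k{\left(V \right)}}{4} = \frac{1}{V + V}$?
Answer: $\frac{9801}{25} \approx 392.04$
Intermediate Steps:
$k{\left(V \right)} = - \frac{2}{V}$ ($k{\left(V \right)} = - \frac{4}{V + V} = - \frac{4}{2 V} = - 4 \frac{1}{2 V} = - \frac{2}{V}$)
$\left(k{\left(5 \cdot 2 \right)} + 20\right)^{2} = \left(- \frac{2}{5 \cdot 2} + 20\right)^{2} = \left(- \frac{2}{10} + 20\right)^{2} = \left(\left(-2\right) \frac{1}{10} + 20\right)^{2} = \left(- \frac{1}{5} + 20\right)^{2} = \left(\frac{99}{5}\right)^{2} = \frac{9801}{25}$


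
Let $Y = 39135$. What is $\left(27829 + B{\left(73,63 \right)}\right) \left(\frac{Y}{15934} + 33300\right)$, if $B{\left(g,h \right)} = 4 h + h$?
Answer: $\frac{7467184866120}{7967} \approx 9.3726 \cdot 10^{8}$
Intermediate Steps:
$B{\left(g,h \right)} = 5 h$
$\left(27829 + B{\left(73,63 \right)}\right) \left(\frac{Y}{15934} + 33300\right) = \left(27829 + 5 \cdot 63\right) \left(\frac{39135}{15934} + 33300\right) = \left(27829 + 315\right) \left(39135 \cdot \frac{1}{15934} + 33300\right) = 28144 \left(\frac{39135}{15934} + 33300\right) = 28144 \cdot \frac{530641335}{15934} = \frac{7467184866120}{7967}$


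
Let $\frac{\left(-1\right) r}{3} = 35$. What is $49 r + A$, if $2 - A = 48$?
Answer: $-5191$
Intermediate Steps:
$r = -105$ ($r = \left(-3\right) 35 = -105$)
$A = -46$ ($A = 2 - 48 = -46$)
$49 r + A = 49 \left(-105\right) - 46 = -5145 - 46 = -5191$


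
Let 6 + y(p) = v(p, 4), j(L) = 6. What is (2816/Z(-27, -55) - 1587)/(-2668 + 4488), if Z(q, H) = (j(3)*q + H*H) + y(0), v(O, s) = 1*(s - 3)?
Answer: -453283/520156 ≈ -0.87144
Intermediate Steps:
v(O, s) = -3 + s (v(O, s) = 1*(-3 + s) = -3 + s)
y(p) = -5 (y(p) = -6 + (-3 + 4) = -6 + 1 = -5)
Z(q, H) = -5 + H**2 + 6*q (Z(q, H) = (6*q + H*H) - 5 = (6*q + H**2) - 5 = (H**2 + 6*q) - 5 = -5 + H**2 + 6*q)
(2816/Z(-27, -55) - 1587)/(-2668 + 4488) = (2816/(-5 + (-55)**2 + 6*(-27)) - 1587)/(-2668 + 4488) = (2816/(-5 + 3025 - 162) - 1587)/1820 = (2816/2858 - 1587)*(1/1820) = (2816*(1/2858) - 1587)*(1/1820) = (1408/1429 - 1587)*(1/1820) = -2266415/1429*1/1820 = -453283/520156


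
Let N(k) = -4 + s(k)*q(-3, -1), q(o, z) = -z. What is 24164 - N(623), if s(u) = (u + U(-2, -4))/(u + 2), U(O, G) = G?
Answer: 15104381/625 ≈ 24167.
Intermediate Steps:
s(u) = (-4 + u)/(2 + u) (s(u) = (u - 4)/(u + 2) = (-4 + u)/(2 + u))
N(k) = -4 + (-4 + k)/(2 + k) (N(k) = -4 + ((-4 + k)/(2 + k))*(-1*(-1)) = -4 + ((-4 + k)/(2 + k))*1 = -4 + (-4 + k)/(2 + k))
24164 - N(623) = 24164 - 3*(-4 - 1*623)/(2 + 623) = 24164 - 3*(-4 - 623)/625 = 24164 - 3*(-627)/625 = 24164 - 1*(-1881/625) = 24164 + 1881/625 = 15104381/625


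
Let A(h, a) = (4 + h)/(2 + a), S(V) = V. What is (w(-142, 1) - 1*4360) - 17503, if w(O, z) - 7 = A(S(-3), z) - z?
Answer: -65570/3 ≈ -21857.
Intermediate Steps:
A(h, a) = (4 + h)/(2 + a)
w(O, z) = 7 + 1/(2 + z) - z (w(O, z) = 7 + ((4 - 3)/(2 + z) - z) = 7 + (1/(2 + z) - z) = 7 + 1/(2 + z) - z)
(w(-142, 1) - 1*4360) - 17503 = ((1 + (2 + 1)*(7 - 1*1))/(2 + 1) - 1*4360) - 17503 = ((1 + 3*(7 - 1))/3 - 4360) - 17503 = ((1 + 3*6)/3 - 4360) - 17503 = ((1 + 18)/3 - 4360) - 17503 = ((1/3)*19 - 4360) - 17503 = (19/3 - 4360) - 17503 = -13061/3 - 17503 = -65570/3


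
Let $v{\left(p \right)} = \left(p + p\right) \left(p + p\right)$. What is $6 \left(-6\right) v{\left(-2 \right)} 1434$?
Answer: $-825984$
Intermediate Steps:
$v{\left(p \right)} = 4 p^{2}$ ($v{\left(p \right)} = 2 p 2 p = 4 p^{2}$)
$6 \left(-6\right) v{\left(-2 \right)} 1434 = 6 \left(-6\right) 4 \left(-2\right)^{2} \cdot 1434 = - 36 \cdot 4 \cdot 4 \cdot 1434 = \left(-36\right) 16 \cdot 1434 = \left(-576\right) 1434 = -825984$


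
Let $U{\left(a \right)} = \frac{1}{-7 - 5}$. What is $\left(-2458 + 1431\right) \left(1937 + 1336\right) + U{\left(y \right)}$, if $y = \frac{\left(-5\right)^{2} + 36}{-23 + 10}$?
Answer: $- \frac{40336453}{12} \approx -3.3614 \cdot 10^{6}$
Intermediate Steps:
$y = - \frac{61}{13}$ ($y = \frac{25 + 36}{-13} = 61 \left(- \frac{1}{13}\right) = - \frac{61}{13} \approx -4.6923$)
$U{\left(a \right)} = - \frac{1}{12}$ ($U{\left(a \right)} = \frac{1}{-12} = - \frac{1}{12}$)
$\left(-2458 + 1431\right) \left(1937 + 1336\right) + U{\left(y \right)} = \left(-2458 + 1431\right) \left(1937 + 1336\right) - \frac{1}{12} = \left(-1027\right) 3273 - \frac{1}{12} = -3361371 - \frac{1}{12} = - \frac{40336453}{12}$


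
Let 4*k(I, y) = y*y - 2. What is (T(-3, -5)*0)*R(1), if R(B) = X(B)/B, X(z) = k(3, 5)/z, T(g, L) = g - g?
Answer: 0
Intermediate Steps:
T(g, L) = 0
k(I, y) = -1/2 + y**2/4 (k(I, y) = (y*y - 2)/4 = (y**2 - 2)/4 = (-2 + y**2)/4 = -1/2 + y**2/4)
X(z) = 23/(4*z) (X(z) = (-1/2 + (1/4)*5**2)/z = (-1/2 + (1/4)*25)/z = (-1/2 + 25/4)/z = 23/(4*z))
R(B) = 23/(4*B**2) (R(B) = (23/(4*B))/B = 23/(4*B**2))
(T(-3, -5)*0)*R(1) = (0*0)*((23/4)/1**2) = 0*((23/4)*1) = 0*(23/4) = 0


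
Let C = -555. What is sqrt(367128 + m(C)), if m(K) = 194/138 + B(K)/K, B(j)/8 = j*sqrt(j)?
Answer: sqrt(1747903101 + 38088*I*sqrt(555))/69 ≈ 605.91 + 0.15552*I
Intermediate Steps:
B(j) = 8*j**(3/2) (B(j) = 8*(j*sqrt(j)) = 8*j**(3/2))
m(K) = 97/69 + 8*sqrt(K) (m(K) = 194/138 + (8*K**(3/2))/K = 194*(1/138) + 8*sqrt(K) = 97/69 + 8*sqrt(K))
sqrt(367128 + m(C)) = sqrt(367128 + (97/69 + 8*sqrt(-555))) = sqrt(367128 + (97/69 + 8*(I*sqrt(555)))) = sqrt(367128 + (97/69 + 8*I*sqrt(555))) = sqrt(25331929/69 + 8*I*sqrt(555))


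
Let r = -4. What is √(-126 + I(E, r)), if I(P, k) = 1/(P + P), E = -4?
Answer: I*√2018/4 ≈ 11.231*I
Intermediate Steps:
I(P, k) = 1/(2*P)
√(-126 + I(E, r)) = √(-126 + (½)/(-4)) = √(-126 + (½)*(-¼)) = √(-126 - ⅛) = √(-1009/8) = I*√2018/4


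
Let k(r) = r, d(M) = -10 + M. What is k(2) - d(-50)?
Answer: 62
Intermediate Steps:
k(2) - d(-50) = 2 - (-10 - 50) = 2 - 1*(-60) = 2 + 60 = 62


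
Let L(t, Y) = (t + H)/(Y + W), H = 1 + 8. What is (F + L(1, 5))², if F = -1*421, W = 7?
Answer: 6355441/36 ≈ 1.7654e+5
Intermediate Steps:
H = 9
L(t, Y) = (9 + t)/(7 + Y) (L(t, Y) = (t + 9)/(Y + 7) = (9 + t)/(7 + Y))
F = -421
(F + L(1, 5))² = (-421 + (9 + 1)/(7 + 5))² = (-421 + 10/12)² = (-421 + (1/12)*10)² = (-421 + ⅚)² = (-2521/6)² = 6355441/36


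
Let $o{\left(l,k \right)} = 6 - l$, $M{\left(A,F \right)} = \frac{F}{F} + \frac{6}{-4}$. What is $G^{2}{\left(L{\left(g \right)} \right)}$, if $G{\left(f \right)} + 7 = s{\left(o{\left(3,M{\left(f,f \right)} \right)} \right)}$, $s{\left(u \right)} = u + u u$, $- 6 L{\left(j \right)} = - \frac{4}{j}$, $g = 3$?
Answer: $25$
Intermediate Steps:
$M{\left(A,F \right)} = - \frac{1}{2}$ ($M{\left(A,F \right)} = 1 + 6 \left(- \frac{1}{4}\right) = 1 - \frac{3}{2} = - \frac{1}{2}$)
$L{\left(j \right)} = \frac{2}{3 j}$ ($L{\left(j \right)} = - \frac{\left(-4\right) \frac{1}{j}}{6} = \frac{2}{3 j}$)
$s{\left(u \right)} = u + u^{2}$
$G{\left(f \right)} = 5$ ($G{\left(f \right)} = -7 + \left(6 - 3\right) \left(1 + \left(6 - 3\right)\right) = -7 + 3 \left(1 + 3\right) = -7 + 3 \cdot 4 = -7 + 12 = 5$)
$G^{2}{\left(L{\left(g \right)} \right)} = 5^{2} = 25$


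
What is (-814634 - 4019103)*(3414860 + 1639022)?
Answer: -24429136417034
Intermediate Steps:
(-814634 - 4019103)*(3414860 + 1639022) = -4833737*5053882 = -24429136417034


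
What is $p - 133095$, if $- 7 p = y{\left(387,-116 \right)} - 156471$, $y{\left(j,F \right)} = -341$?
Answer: $- \frac{774853}{7} \approx -1.1069 \cdot 10^{5}$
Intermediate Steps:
$p = \frac{156812}{7}$ ($p = - \frac{-341 - 156471}{7} = \left(- \frac{1}{7}\right) \left(-156812\right) = \frac{156812}{7} \approx 22402.0$)
$p - 133095 = \frac{156812}{7} - 133095 = - \frac{774853}{7}$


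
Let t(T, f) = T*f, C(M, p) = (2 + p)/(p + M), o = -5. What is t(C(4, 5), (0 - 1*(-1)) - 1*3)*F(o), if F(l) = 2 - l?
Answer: -98/9 ≈ -10.889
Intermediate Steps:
C(M, p) = (2 + p)/(M + p)
t(C(4, 5), (0 - 1*(-1)) - 1*3)*F(o) = (((2 + 5)/(4 + 5))*((0 - 1*(-1)) - 1*3))*(2 - 1*(-5)) = ((7/9)*((0 + 1) - 3))*(2 + 5) = (((1/9)*7)*(1 - 3))*7 = ((7/9)*(-2))*7 = -14/9*7 = -98/9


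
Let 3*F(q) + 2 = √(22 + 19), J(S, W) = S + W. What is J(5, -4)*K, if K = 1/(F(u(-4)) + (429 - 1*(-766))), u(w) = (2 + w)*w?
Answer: 10749/12837848 - 3*√41/12837848 ≈ 0.00083579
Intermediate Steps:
u(w) = w*(2 + w)
F(q) = -⅔ + √41/3 (F(q) = -⅔ + √(22 + 19)/3 = -⅔ + √41/3)
K = 1/(3583/3 + √41/3) (K = 1/((-⅔ + √41/3) + (429 - 1*(-766))) = 1/((-⅔ + √41/3) + (429 + 766)) = 1/((-⅔ + √41/3) + 1195) = 1/(3583/3 + √41/3) ≈ 0.00083579)
J(5, -4)*K = (5 - 4)*(10749/12837848 - 3*√41/12837848) = 1*(10749/12837848 - 3*√41/12837848) = 10749/12837848 - 3*√41/12837848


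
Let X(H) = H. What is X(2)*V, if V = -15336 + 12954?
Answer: -4764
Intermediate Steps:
V = -2382
X(2)*V = 2*(-2382) = -4764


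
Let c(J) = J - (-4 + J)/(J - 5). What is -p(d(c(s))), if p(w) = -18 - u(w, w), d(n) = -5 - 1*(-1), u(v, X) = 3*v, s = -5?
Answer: 6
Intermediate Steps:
c(J) = J - (-4 + J)/(-5 + J)
d(n) = -4 (d(n) = -5 + 1 = -4)
p(w) = -18 - 3*w
-p(d(c(s))) = -(-18 - 3*(-4)) = -(-18 + 12) = -1*(-6) = 6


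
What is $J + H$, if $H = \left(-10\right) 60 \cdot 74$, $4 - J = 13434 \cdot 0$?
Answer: $-44396$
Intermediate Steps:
$J = 4$ ($J = 4 - 13434 \cdot 0 = 4 - 0 = 4 + 0 = 4$)
$H = -44400$ ($H = \left(-600\right) 74 = -44400$)
$J + H = 4 - 44400 = -44396$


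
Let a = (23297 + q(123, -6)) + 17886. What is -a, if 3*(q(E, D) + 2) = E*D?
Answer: -40935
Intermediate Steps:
q(E, D) = -2 + D*E/3 (q(E, D) = -2 + (E*D)/3 = -2 + (D*E)/3 = -2 + D*E/3)
a = 40935 (a = (23297 + (-2 + (1/3)*(-6)*123)) + 17886 = (23297 + (-2 - 246)) + 17886 = (23297 - 248) + 17886 = 23049 + 17886 = 40935)
-a = -1*40935 = -40935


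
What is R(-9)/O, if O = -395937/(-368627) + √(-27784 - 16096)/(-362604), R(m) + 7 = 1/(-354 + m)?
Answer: -16797991045520767128732/2576484274762031812903 - 948873874576800746*I*√10970/28341327022382349941933 ≈ -6.5197 - 0.0035066*I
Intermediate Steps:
R(m) = -7 + 1/(-354 + m)
O = 395937/368627 - I*√10970/181302 (O = -395937*(-1/368627) + √(-43880)*(-1/362604) = 395937/368627 + (2*I*√10970)*(-1/362604) = 395937/368627 - I*√10970/181302 ≈ 1.0741 - 0.0005777*I)
R(-9)/O = ((2479 - 7*(-9))/(-354 - 9))/(395937/368627 - I*√10970/181302) = ((2479 + 63)/(-363))/(395937/368627 - I*√10970/181302) = (-1/363*2542)/(395937/368627 - I*√10970/181302) = -2542/(363*(395937/368627 - I*√10970/181302))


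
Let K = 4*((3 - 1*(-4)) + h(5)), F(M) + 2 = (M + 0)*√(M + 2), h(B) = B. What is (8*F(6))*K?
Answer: -768 + 4608*√2 ≈ 5748.7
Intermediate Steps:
F(M) = -2 + M*√(2 + M) (F(M) = -2 + (M + 0)*√(M + 2) = -2 + M*√(2 + M))
K = 48 (K = 4*((3 - 1*(-4)) + 5) = 4*((3 + 4) + 5) = 4*(7 + 5) = 4*12 = 48)
(8*F(6))*K = (8*(-2 + 6*√(2 + 6)))*48 = (8*(-2 + 6*√8))*48 = (8*(-2 + 6*(2*√2)))*48 = (8*(-2 + 12*√2))*48 = (-16 + 96*√2)*48 = -768 + 4608*√2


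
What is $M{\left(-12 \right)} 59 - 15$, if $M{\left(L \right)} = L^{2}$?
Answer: $8481$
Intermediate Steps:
$M{\left(-12 \right)} 59 - 15 = \left(-12\right)^{2} \cdot 59 - 15 = 144 \cdot 59 - 15 = 8496 - 15 = 8481$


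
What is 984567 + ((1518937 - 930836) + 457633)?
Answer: 2030301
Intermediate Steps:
984567 + ((1518937 - 930836) + 457633) = 984567 + (588101 + 457633) = 984567 + 1045734 = 2030301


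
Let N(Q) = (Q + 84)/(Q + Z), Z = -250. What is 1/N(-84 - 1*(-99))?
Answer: -235/99 ≈ -2.3737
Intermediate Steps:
N(Q) = (84 + Q)/(-250 + Q) (N(Q) = (Q + 84)/(Q - 250) = (84 + Q)/(-250 + Q))
1/N(-84 - 1*(-99)) = 1/((84 + (-84 - 1*(-99)))/(-250 + (-84 - 1*(-99)))) = 1/((84 + (-84 + 99))/(-250 + (-84 + 99))) = 1/((84 + 15)/(-250 + 15)) = 1/(99/(-235)) = 1/(-1/235*99) = 1/(-99/235) = -235/99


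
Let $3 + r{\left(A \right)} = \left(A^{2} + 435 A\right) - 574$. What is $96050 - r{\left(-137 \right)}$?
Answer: $137453$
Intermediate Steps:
$r{\left(A \right)} = -577 + A^{2} + 435 A$ ($r{\left(A \right)} = -3 - \left(574 - A^{2} - 435 A\right) = -3 + \left(-574 + A^{2} + 435 A\right) = -577 + A^{2} + 435 A$)
$96050 - r{\left(-137 \right)} = 96050 - \left(-577 + \left(-137\right)^{2} + 435 \left(-137\right)\right) = 96050 - \left(-577 + 18769 - 59595\right) = 96050 - -41403 = 96050 + 41403 = 137453$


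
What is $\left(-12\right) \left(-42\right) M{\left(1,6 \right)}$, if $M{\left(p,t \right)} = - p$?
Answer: $-504$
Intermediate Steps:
$\left(-12\right) \left(-42\right) M{\left(1,6 \right)} = \left(-12\right) \left(-42\right) \left(\left(-1\right) 1\right) = 504 \left(-1\right) = -504$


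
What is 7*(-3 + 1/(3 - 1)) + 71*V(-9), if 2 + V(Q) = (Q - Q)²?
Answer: -319/2 ≈ -159.50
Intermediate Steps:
V(Q) = -2 (V(Q) = -2 + (Q - Q)² = -2 + 0² = -2 + 0 = -2)
7*(-3 + 1/(3 - 1)) + 71*V(-9) = 7*(-3 + 1/(3 - 1)) + 71*(-2) = 7*(-3 + 1/2) - 142 = 7*(-3 + ½) - 142 = 7*(-5/2) - 142 = -35/2 - 142 = -319/2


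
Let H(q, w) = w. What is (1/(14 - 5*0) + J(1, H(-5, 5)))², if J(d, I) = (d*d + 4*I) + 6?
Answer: 143641/196 ≈ 732.86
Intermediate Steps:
J(d, I) = 6 + d² + 4*I (J(d, I) = (d² + 4*I) + 6 = 6 + d² + 4*I)
(1/(14 - 5*0) + J(1, H(-5, 5)))² = (1/(14 - 5*0) + (6 + 1² + 4*5))² = (1/(14 + 0) + (6 + 1 + 20))² = (1/14 + 27)² = (379/14)² = 143641/196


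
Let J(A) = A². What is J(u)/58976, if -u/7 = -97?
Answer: 4753/608 ≈ 7.8174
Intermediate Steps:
u = 679 (u = -7*(-97) = 679)
J(u)/58976 = 679²/58976 = 461041*(1/58976) = 4753/608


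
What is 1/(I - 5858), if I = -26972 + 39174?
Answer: 1/6344 ≈ 0.00015763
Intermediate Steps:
I = 12202
1/(I - 5858) = 1/(12202 - 5858) = 1/6344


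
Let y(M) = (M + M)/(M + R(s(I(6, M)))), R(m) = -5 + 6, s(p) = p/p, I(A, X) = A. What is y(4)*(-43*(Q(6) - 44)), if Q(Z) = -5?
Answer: 16856/5 ≈ 3371.2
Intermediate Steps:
s(p) = 1
R(m) = 1
y(M) = 2*M/(1 + M) (y(M) = (M + M)/(M + 1) = (2*M)/(1 + M) = 2*M/(1 + M))
y(4)*(-43*(Q(6) - 44)) = (2*4/(1 + 4))*(-43*(-5 - 44)) = (2*4/5)*(-43*(-49)) = (2*4*(1/5))*2107 = (8/5)*2107 = 16856/5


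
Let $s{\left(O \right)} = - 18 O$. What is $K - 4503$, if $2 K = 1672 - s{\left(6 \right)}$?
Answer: $-3613$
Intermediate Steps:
$K = 890$ ($K = \frac{1672 - \left(-18\right) 6}{2} = \frac{1672 - -108}{2} = \frac{1672 + 108}{2} = \frac{1}{2} \cdot 1780 = 890$)
$K - 4503 = 890 - 4503 = -3613$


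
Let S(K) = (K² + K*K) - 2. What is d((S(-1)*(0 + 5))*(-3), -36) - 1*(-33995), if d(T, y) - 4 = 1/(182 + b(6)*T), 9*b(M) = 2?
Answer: 6187819/182 ≈ 33999.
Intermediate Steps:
S(K) = -2 + 2*K² (S(K) = (K² + K²) - 2 = 2*K² - 2 = -2 + 2*K²)
b(M) = 2/9 (b(M) = (⅑)*2 = 2/9)
d(T, y) = 4 + 1/(182 + 2*T/9)
d((S(-1)*(0 + 5))*(-3), -36) - 1*(-33995) = (6561 + 8*(((-2 + 2*(-1)²)*(0 + 5))*(-3)))/(2*(819 + ((-2 + 2*(-1)²)*(0 + 5))*(-3))) - 1*(-33995) = (6561 + 8*(((-2 + 2*1)*5)*(-3)))/(2*(819 + ((-2 + 2*1)*5)*(-3))) + 33995 = (6561 + 8*(((-2 + 2)*5)*(-3)))/(2*(819 + ((-2 + 2)*5)*(-3))) + 33995 = (6561 + 8*((0*5)*(-3)))/(2*(819 + (0*5)*(-3))) + 33995 = (6561 + 8*(0*(-3)))/(2*(819 + 0*(-3))) + 33995 = (6561 + 8*0)/(2*(819 + 0)) + 33995 = (½)*(6561 + 0)/819 + 33995 = (½)*(1/819)*6561 + 33995 = 729/182 + 33995 = 6187819/182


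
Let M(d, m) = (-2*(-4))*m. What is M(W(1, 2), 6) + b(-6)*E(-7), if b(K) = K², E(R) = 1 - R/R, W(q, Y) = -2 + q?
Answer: 48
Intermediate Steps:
E(R) = 0 (E(R) = 1 - 1*1 = 1 - 1 = 0)
M(d, m) = 8*m
M(W(1, 2), 6) + b(-6)*E(-7) = 8*6 + (-6)²*0 = 48 + 36*0 = 48 + 0 = 48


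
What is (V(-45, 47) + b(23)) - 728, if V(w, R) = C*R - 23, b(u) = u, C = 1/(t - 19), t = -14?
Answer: -24071/33 ≈ -729.42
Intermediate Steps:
C = -1/33 (C = 1/(-14 - 19) = 1/(-33) = -1/33 ≈ -0.030303)
V(w, R) = -23 - R/33 (V(w, R) = -R/33 - 23 = -23 - R/33)
(V(-45, 47) + b(23)) - 728 = ((-23 - 1/33*47) + 23) - 728 = ((-23 - 47/33) + 23) - 728 = (-806/33 + 23) - 728 = -47/33 - 728 = -24071/33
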